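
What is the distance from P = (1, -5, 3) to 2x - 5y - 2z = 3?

distance = |a·x₀ + b·y₀ + c·z₀ - d| / √(a² + b² + c²)
  = |2·1 + (-5)·(-5) + (-2)·3 - 3| / √(2² + (-5)² + (-2)²)
  = |2 + 25 - 6 - 3| / √(4 + 25 + 4)
  = |18| / √33
  = 18 / 5.745
  ≈ 3.133

3.133


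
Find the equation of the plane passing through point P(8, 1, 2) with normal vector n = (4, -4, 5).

The plane through P with normal n = (a, b, c) satisfies n·(r - P) = 0,
i.e. ax + by + cz = a·x₀ + b·y₀ + c·z₀.
d = 4·8 + (-4)·1 + 5·2
  = 32 - 4 + 10
  = 38
Equation: 4x - 4y + 5z = 38

4x - 4y + 5z = 38


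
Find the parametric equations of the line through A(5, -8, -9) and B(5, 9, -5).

Direction vector d = B - A = (5 - 5, 9 + 8, -5 + 9) = (0, 17, 4)
Parametric form r = A + t·d:
x = 5, y = -8 + 17t, z = -9 + 4t

x = 5, y = -8 + 17t, z = -9 + 4t


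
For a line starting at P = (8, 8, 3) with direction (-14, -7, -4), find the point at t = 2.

P(t) = P + t·d
  = (8 + (-14)·2, 8 + (-7)·2, 3 + (-4)·2)
  = (8 - 28, 8 - 14, 3 - 8)
  = (-20, -6, -5)

(-20, -6, -5)


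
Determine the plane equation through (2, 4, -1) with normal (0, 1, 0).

The plane through P with normal n = (a, b, c) satisfies n·(r - P) = 0,
i.e. ax + by + cz = a·x₀ + b·y₀ + c·z₀.
d = 0·2 + 1·4 + 0·(-1)
  = 0 + 4 + 0
  = 4
Equation: y = 4

y = 4


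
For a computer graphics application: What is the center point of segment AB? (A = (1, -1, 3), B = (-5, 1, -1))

M = ((x₁+x₂)/2, (y₁+y₂)/2, (z₁+z₂)/2)
  = ((1 - 5)/2, (-1 + 1)/2, (3 - 1)/2)
  = (-4/2, 0/2, 2/2)
  = (-2, 0, 1)

(-2, 0, 1)


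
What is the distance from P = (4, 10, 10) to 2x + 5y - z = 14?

distance = |a·x₀ + b·y₀ + c·z₀ - d| / √(a² + b² + c²)
  = |2·4 + 5·10 + (-1)·10 - 14| / √(2² + 5² + (-1)²)
  = |8 + 50 - 10 - 14| / √(4 + 25 + 1)
  = |34| / √30
  = 34 / 5.477
  ≈ 6.208

6.208


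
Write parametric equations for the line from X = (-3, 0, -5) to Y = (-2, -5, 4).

Direction vector d = Y - X = (-2 + 3, -5 + 0, 4 + 5) = (1, -5, 9)
Parametric form r = X + t·d:
x = -3 + t, y = 0 - 5t, z = -5 + 9t

x = -3 + t, y = 0 - 5t, z = -5 + 9t


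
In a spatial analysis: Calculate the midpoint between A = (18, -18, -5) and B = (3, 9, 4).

M = ((x₁+x₂)/2, (y₁+y₂)/2, (z₁+z₂)/2)
  = ((18 + 3)/2, (-18 + 9)/2, (-5 + 4)/2)
  = (21/2, -9/2, -1/2)
  = (10.5, -4.5, -0.5)

(10.5, -4.5, -0.5)


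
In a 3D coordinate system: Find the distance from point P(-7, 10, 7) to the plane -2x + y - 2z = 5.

distance = |a·x₀ + b·y₀ + c·z₀ - d| / √(a² + b² + c²)
  = |(-2)·(-7) + 1·10 + (-2)·7 - 5| / √((-2)² + 1² + (-2)²)
  = |14 + 10 - 14 - 5| / √(4 + 1 + 4)
  = |5| / √9
  = 5 / 3
  ≈ 1.667

1.667


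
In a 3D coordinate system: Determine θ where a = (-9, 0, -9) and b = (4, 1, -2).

a·b = (-9)·4 + 0·1 + (-9)·(-2) = -36 + 0 + 18 = -18
|a| = √((-9)² + 0² + (-9)²) = √162 ≈ 12.73
|b| = √(4² + 1² + (-2)²) = √21 ≈ 4.583
cos θ = (a·b)/(|a||b|) = -18/(12.73·4.583) ≈ -0.3086
θ = arccos(-0.3086) ≈ 108°

108°


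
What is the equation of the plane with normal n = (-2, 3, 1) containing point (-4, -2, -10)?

The plane through P with normal n = (a, b, c) satisfies n·(r - P) = 0,
i.e. ax + by + cz = a·x₀ + b·y₀ + c·z₀.
d = (-2)·(-4) + 3·(-2) + 1·(-10)
  = 8 - 6 - 10
  = -8
Equation: -2x + 3y + z = -8

-2x + 3y + z = -8


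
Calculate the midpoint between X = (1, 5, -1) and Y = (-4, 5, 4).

M = ((x₁+x₂)/2, (y₁+y₂)/2, (z₁+z₂)/2)
  = ((1 - 4)/2, (5 + 5)/2, (-1 + 4)/2)
  = (-3/2, 10/2, 3/2)
  = (-1.5, 5, 1.5)

(-1.5, 5, 1.5)


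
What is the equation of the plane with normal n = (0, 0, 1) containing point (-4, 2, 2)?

The plane through P with normal n = (a, b, c) satisfies n·(r - P) = 0,
i.e. ax + by + cz = a·x₀ + b·y₀ + c·z₀.
d = 0·(-4) + 0·2 + 1·2
  = 0 + 0 + 2
  = 2
Equation: z = 2

z = 2


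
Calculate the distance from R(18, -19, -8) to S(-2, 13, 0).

d = √[(x₂-x₁)² + (y₂-y₁)² + (z₂-z₁)²]
  = √[(-20)² + 32² + 8²]
  = √[400 + 1024 + 64]
  = √1488
  ≈ 38.57

38.57


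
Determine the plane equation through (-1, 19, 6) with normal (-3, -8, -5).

The plane through P with normal n = (a, b, c) satisfies n·(r - P) = 0,
i.e. ax + by + cz = a·x₀ + b·y₀ + c·z₀.
d = (-3)·(-1) + (-8)·19 + (-5)·6
  = 3 - 152 - 30
  = -179
Equation: -3x - 8y - 5z = -179

-3x - 8y - 5z = -179


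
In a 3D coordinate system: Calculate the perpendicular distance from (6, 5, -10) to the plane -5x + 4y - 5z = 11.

distance = |a·x₀ + b·y₀ + c·z₀ - d| / √(a² + b² + c²)
  = |(-5)·6 + 4·5 + (-5)·(-10) - 11| / √((-5)² + 4² + (-5)²)
  = |-30 + 20 + 50 - 11| / √(25 + 16 + 25)
  = |29| / √66
  = 29 / 8.124
  ≈ 3.57

3.57


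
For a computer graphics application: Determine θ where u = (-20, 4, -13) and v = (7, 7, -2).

u·v = (-20)·7 + 4·7 + (-13)·(-2) = -140 + 28 + 26 = -86
|u| = √((-20)² + 4² + (-13)²) = √585 ≈ 24.19
|v| = √(7² + 7² + (-2)²) = √102 ≈ 10.1
cos θ = (u·v)/(|u||v|) = -86/(24.19·10.1) ≈ -0.3521
θ = arccos(-0.3521) ≈ 110.6°

110.6°


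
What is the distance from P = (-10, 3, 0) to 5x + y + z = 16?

distance = |a·x₀ + b·y₀ + c·z₀ - d| / √(a² + b² + c²)
  = |5·(-10) + 1·3 + 1·0 - 16| / √(5² + 1² + 1²)
  = |-50 + 3 + 0 - 16| / √(25 + 1 + 1)
  = |-63| / √27
  = 63 / 5.196
  ≈ 12.12

12.12


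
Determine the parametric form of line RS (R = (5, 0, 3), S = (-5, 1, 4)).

Direction vector d = S - R = (-5 - 5, 1 + 0, 4 - 3) = (-10, 1, 1)
Parametric form r = R + t·d:
x = 5 - 10t, y = 0 + t, z = 3 + t

x = 5 - 10t, y = 0 + t, z = 3 + t


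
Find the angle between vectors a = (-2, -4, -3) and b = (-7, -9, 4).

a·b = (-2)·(-7) + (-4)·(-9) + (-3)·4 = 14 + 36 - 12 = 38
|a| = √((-2)² + (-4)² + (-3)²) = √29 ≈ 5.385
|b| = √((-7)² + (-9)² + 4²) = √146 ≈ 12.08
cos θ = (a·b)/(|a||b|) = 38/(5.385·12.08) ≈ 0.584
θ = arccos(0.584) ≈ 54.27°

54.27°


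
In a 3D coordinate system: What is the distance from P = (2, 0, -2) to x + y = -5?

distance = |a·x₀ + b·y₀ + c·z₀ - d| / √(a² + b² + c²)
  = |1·2 + 1·0 + 0·(-2) - (-5)| / √(1² + 1² + 0²)
  = |2 + 0 + 0 + 5| / √(1 + 1 + 0)
  = |7| / √2
  = 7 / 1.414
  ≈ 4.95

4.95


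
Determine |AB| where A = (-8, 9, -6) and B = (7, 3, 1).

d = √[(x₂-x₁)² + (y₂-y₁)² + (z₂-z₁)²]
  = √[15² + (-6)² + 7²]
  = √[225 + 36 + 49]
  = √310
  ≈ 17.61

17.61


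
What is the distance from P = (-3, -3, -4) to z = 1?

distance = |a·x₀ + b·y₀ + c·z₀ - d| / √(a² + b² + c²)
  = |0·(-3) + 0·(-3) + 1·(-4) - 1| / √(0² + 0² + 1²)
  = |0 + 0 - 4 - 1| / √(0 + 0 + 1)
  = |-5| / √1
  = 5 / 1
  ≈ 5

5


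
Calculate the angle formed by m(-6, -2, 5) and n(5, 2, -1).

m·n = (-6)·5 + (-2)·2 + 5·(-1) = -30 - 4 - 5 = -39
|m| = √((-6)² + (-2)² + 5²) = √65 ≈ 8.062
|n| = √(5² + 2² + (-1)²) = √30 ≈ 5.477
cos θ = (m·n)/(|m||n|) = -39/(8.062·5.477) ≈ -0.8832
θ = arccos(-0.8832) ≈ 152°

152°


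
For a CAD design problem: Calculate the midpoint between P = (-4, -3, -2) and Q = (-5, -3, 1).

M = ((x₁+x₂)/2, (y₁+y₂)/2, (z₁+z₂)/2)
  = ((-4 - 5)/2, (-3 - 3)/2, (-2 + 1)/2)
  = (-9/2, -6/2, -1/2)
  = (-4.5, -3, -0.5)

(-4.5, -3, -0.5)


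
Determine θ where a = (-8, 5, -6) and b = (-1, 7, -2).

a·b = (-8)·(-1) + 5·7 + (-6)·(-2) = 8 + 35 + 12 = 55
|a| = √((-8)² + 5² + (-6)²) = √125 ≈ 11.18
|b| = √((-1)² + 7² + (-2)²) = √54 ≈ 7.348
cos θ = (a·b)/(|a||b|) = 55/(11.18·7.348) ≈ 0.6694
θ = arccos(0.6694) ≈ 47.98°

47.98°


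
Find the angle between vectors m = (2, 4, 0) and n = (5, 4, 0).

m·n = 2·5 + 4·4 + 0·0 = 10 + 16 + 0 = 26
|m| = √(2² + 4² + 0²) = √20 ≈ 4.472
|n| = √(5² + 4² + 0²) = √41 ≈ 6.403
cos θ = (m·n)/(|m||n|) = 26/(4.472·6.403) ≈ 0.908
θ = arccos(0.908) ≈ 24.78°

24.78°


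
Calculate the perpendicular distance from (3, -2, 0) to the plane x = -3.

distance = |a·x₀ + b·y₀ + c·z₀ - d| / √(a² + b² + c²)
  = |1·3 + 0·(-2) + 0·0 - (-3)| / √(1² + 0² + 0²)
  = |3 + 0 + 0 + 3| / √(1 + 0 + 0)
  = |6| / √1
  = 6 / 1
  ≈ 6

6


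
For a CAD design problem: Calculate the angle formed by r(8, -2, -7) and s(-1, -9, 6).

r·s = 8·(-1) + (-2)·(-9) + (-7)·6 = -8 + 18 - 42 = -32
|r| = √(8² + (-2)² + (-7)²) = √117 ≈ 10.82
|s| = √((-1)² + (-9)² + 6²) = √118 ≈ 10.86
cos θ = (r·s)/(|r||s|) = -32/(10.82·10.86) ≈ -0.2723
θ = arccos(-0.2723) ≈ 105.8°

105.8°


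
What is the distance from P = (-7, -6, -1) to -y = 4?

distance = |a·x₀ + b·y₀ + c·z₀ - d| / √(a² + b² + c²)
  = |0·(-7) + (-1)·(-6) + 0·(-1) - 4| / √(0² + (-1)² + 0²)
  = |0 + 6 + 0 - 4| / √(0 + 1 + 0)
  = |2| / √1
  = 2 / 1
  ≈ 2

2


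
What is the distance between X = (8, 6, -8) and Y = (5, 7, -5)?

d = √[(x₂-x₁)² + (y₂-y₁)² + (z₂-z₁)²]
  = √[(-3)² + 1² + 3²]
  = √[9 + 1 + 9]
  = √19
  ≈ 4.359

4.359


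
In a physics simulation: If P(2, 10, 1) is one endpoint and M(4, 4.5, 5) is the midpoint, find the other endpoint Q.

Q = 2M - P
  = (2·4 - 2, 2·4.5 - 10, 2·5 - 1)
  = (8 - 2, 9 - 10, 10 - 1)
  = (6, -1, 9)

(6, -1, 9)


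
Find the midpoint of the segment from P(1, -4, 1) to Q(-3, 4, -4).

M = ((x₁+x₂)/2, (y₁+y₂)/2, (z₁+z₂)/2)
  = ((1 - 3)/2, (-4 + 4)/2, (1 - 4)/2)
  = (-2/2, 0/2, -3/2)
  = (-1, 0, -1.5)

(-1, 0, -1.5)


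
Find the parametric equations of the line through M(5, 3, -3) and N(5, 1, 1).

Direction vector d = N - M = (5 - 5, 1 - 3, 1 + 3) = (0, -2, 4)
Parametric form r = M + t·d:
x = 5, y = 3 - 2t, z = -3 + 4t

x = 5, y = 3 - 2t, z = -3 + 4t


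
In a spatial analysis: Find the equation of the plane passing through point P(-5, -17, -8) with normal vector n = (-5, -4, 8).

The plane through P with normal n = (a, b, c) satisfies n·(r - P) = 0,
i.e. ax + by + cz = a·x₀ + b·y₀ + c·z₀.
d = (-5)·(-5) + (-4)·(-17) + 8·(-8)
  = 25 + 68 - 64
  = 29
Equation: -5x - 4y + 8z = 29

-5x - 4y + 8z = 29


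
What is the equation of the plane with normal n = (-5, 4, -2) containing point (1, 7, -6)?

The plane through P with normal n = (a, b, c) satisfies n·(r - P) = 0,
i.e. ax + by + cz = a·x₀ + b·y₀ + c·z₀.
d = (-5)·1 + 4·7 + (-2)·(-6)
  = -5 + 28 + 12
  = 35
Equation: -5x + 4y - 2z = 35

-5x + 4y - 2z = 35


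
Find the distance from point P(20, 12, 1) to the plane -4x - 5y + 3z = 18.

distance = |a·x₀ + b·y₀ + c·z₀ - d| / √(a² + b² + c²)
  = |(-4)·20 + (-5)·12 + 3·1 - 18| / √((-4)² + (-5)² + 3²)
  = |-80 - 60 + 3 - 18| / √(16 + 25 + 9)
  = |-155| / √50
  = 155 / 7.071
  ≈ 21.92

21.92


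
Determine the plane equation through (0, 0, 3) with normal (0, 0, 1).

The plane through P with normal n = (a, b, c) satisfies n·(r - P) = 0,
i.e. ax + by + cz = a·x₀ + b·y₀ + c·z₀.
d = 0·0 + 0·0 + 1·3
  = 0 + 0 + 3
  = 3
Equation: z = 3

z = 3


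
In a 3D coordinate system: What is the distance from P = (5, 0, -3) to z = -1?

distance = |a·x₀ + b·y₀ + c·z₀ - d| / √(a² + b² + c²)
  = |0·5 + 0·0 + 1·(-3) - (-1)| / √(0² + 0² + 1²)
  = |0 + 0 - 3 + 1| / √(0 + 0 + 1)
  = |-2| / √1
  = 2 / 1
  ≈ 2

2


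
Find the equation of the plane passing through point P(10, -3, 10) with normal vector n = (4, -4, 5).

The plane through P with normal n = (a, b, c) satisfies n·(r - P) = 0,
i.e. ax + by + cz = a·x₀ + b·y₀ + c·z₀.
d = 4·10 + (-4)·(-3) + 5·10
  = 40 + 12 + 50
  = 102
Equation: 4x - 4y + 5z = 102

4x - 4y + 5z = 102


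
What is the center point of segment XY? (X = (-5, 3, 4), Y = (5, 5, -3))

M = ((x₁+x₂)/2, (y₁+y₂)/2, (z₁+z₂)/2)
  = ((-5 + 5)/2, (3 + 5)/2, (4 - 3)/2)
  = (0/2, 8/2, 1/2)
  = (0, 4, 0.5)

(0, 4, 0.5)


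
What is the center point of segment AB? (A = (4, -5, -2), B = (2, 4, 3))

M = ((x₁+x₂)/2, (y₁+y₂)/2, (z₁+z₂)/2)
  = ((4 + 2)/2, (-5 + 4)/2, (-2 + 3)/2)
  = (6/2, -1/2, 1/2)
  = (3, -0.5, 0.5)

(3, -0.5, 0.5)


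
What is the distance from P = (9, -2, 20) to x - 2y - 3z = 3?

distance = |a·x₀ + b·y₀ + c·z₀ - d| / √(a² + b² + c²)
  = |1·9 + (-2)·(-2) + (-3)·20 - 3| / √(1² + (-2)² + (-3)²)
  = |9 + 4 - 60 - 3| / √(1 + 4 + 9)
  = |-50| / √14
  = 50 / 3.742
  ≈ 13.36

13.36


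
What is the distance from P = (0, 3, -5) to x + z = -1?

distance = |a·x₀ + b·y₀ + c·z₀ - d| / √(a² + b² + c²)
  = |1·0 + 0·3 + 1·(-5) - (-1)| / √(1² + 0² + 1²)
  = |0 + 0 - 5 + 1| / √(1 + 0 + 1)
  = |-4| / √2
  = 4 / 1.414
  ≈ 2.828

2.828


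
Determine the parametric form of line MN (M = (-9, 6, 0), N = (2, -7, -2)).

Direction vector d = N - M = (2 + 9, -7 - 6, -2 + 0) = (11, -13, -2)
Parametric form r = M + t·d:
x = -9 + 11t, y = 6 - 13t, z = 0 - 2t

x = -9 + 11t, y = 6 - 13t, z = 0 - 2t


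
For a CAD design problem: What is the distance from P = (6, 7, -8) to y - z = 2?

distance = |a·x₀ + b·y₀ + c·z₀ - d| / √(a² + b² + c²)
  = |0·6 + 1·7 + (-1)·(-8) - 2| / √(0² + 1² + (-1)²)
  = |0 + 7 + 8 - 2| / √(0 + 1 + 1)
  = |13| / √2
  = 13 / 1.414
  ≈ 9.192

9.192


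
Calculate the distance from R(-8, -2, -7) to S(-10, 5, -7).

d = √[(x₂-x₁)² + (y₂-y₁)² + (z₂-z₁)²]
  = √[(-2)² + 7² + 0²]
  = √[4 + 49 + 0]
  = √53
  ≈ 7.28

7.28


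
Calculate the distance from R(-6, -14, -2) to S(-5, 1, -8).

d = √[(x₂-x₁)² + (y₂-y₁)² + (z₂-z₁)²]
  = √[1² + 15² + (-6)²]
  = √[1 + 225 + 36]
  = √262
  ≈ 16.19

16.19


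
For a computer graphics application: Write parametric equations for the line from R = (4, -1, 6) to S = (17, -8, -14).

Direction vector d = S - R = (17 - 4, -8 + 1, -14 - 6) = (13, -7, -20)
Parametric form r = R + t·d:
x = 4 + 13t, y = -1 - 7t, z = 6 - 20t

x = 4 + 13t, y = -1 - 7t, z = 6 - 20t


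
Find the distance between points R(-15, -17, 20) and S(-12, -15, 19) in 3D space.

d = √[(x₂-x₁)² + (y₂-y₁)² + (z₂-z₁)²]
  = √[3² + 2² + (-1)²]
  = √[9 + 4 + 1]
  = √14
  ≈ 3.742

3.742


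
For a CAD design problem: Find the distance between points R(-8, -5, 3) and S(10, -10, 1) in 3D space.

d = √[(x₂-x₁)² + (y₂-y₁)² + (z₂-z₁)²]
  = √[18² + (-5)² + (-2)²]
  = √[324 + 25 + 4]
  = √353
  ≈ 18.79

18.79


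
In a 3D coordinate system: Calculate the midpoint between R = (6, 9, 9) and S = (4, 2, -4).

M = ((x₁+x₂)/2, (y₁+y₂)/2, (z₁+z₂)/2)
  = ((6 + 4)/2, (9 + 2)/2, (9 - 4)/2)
  = (10/2, 11/2, 5/2)
  = (5, 5.5, 2.5)

(5, 5.5, 2.5)


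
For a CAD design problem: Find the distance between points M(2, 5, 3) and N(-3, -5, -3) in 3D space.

d = √[(x₂-x₁)² + (y₂-y₁)² + (z₂-z₁)²]
  = √[(-5)² + (-10)² + (-6)²]
  = √[25 + 100 + 36]
  = √161
  ≈ 12.69

12.69


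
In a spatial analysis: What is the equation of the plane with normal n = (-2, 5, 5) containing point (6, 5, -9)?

The plane through P with normal n = (a, b, c) satisfies n·(r - P) = 0,
i.e. ax + by + cz = a·x₀ + b·y₀ + c·z₀.
d = (-2)·6 + 5·5 + 5·(-9)
  = -12 + 25 - 45
  = -32
Equation: -2x + 5y + 5z = -32

-2x + 5y + 5z = -32


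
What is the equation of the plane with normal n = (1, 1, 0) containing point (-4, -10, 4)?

The plane through P with normal n = (a, b, c) satisfies n·(r - P) = 0,
i.e. ax + by + cz = a·x₀ + b·y₀ + c·z₀.
d = 1·(-4) + 1·(-10) + 0·4
  = -4 - 10 + 0
  = -14
Equation: x + y = -14

x + y = -14


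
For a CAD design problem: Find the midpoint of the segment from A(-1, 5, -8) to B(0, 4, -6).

M = ((x₁+x₂)/2, (y₁+y₂)/2, (z₁+z₂)/2)
  = ((-1 + 0)/2, (5 + 4)/2, (-8 - 6)/2)
  = (-1/2, 9/2, -14/2)
  = (-0.5, 4.5, -7)

(-0.5, 4.5, -7)


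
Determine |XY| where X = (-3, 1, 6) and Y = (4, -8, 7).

d = √[(x₂-x₁)² + (y₂-y₁)² + (z₂-z₁)²]
  = √[7² + (-9)² + 1²]
  = √[49 + 81 + 1]
  = √131
  ≈ 11.45

11.45


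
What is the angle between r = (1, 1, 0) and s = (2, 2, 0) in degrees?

r·s = 1·2 + 1·2 + 0·0 = 2 + 2 + 0 = 4
|r| = √(1² + 1² + 0²) = √2 ≈ 1.414
|s| = √(2² + 2² + 0²) = √8 ≈ 2.828
cos θ = (r·s)/(|r||s|) = 4/(1.414·2.828) ≈ 1
θ = arccos(1) ≈ 0°

0°


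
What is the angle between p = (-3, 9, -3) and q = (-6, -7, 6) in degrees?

p·q = (-3)·(-6) + 9·(-7) + (-3)·6 = 18 - 63 - 18 = -63
|p| = √((-3)² + 9² + (-3)²) = √99 ≈ 9.95
|q| = √((-6)² + (-7)² + 6²) = √121 ≈ 11
cos θ = (p·q)/(|p||q|) = -63/(9.95·11) ≈ -0.5756
θ = arccos(-0.5756) ≈ 125.1°

125.1°


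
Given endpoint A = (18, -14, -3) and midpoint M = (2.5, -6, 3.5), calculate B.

B = 2M - A
  = (2·2.5 - 18, 2·(-6) - (-14), 2·3.5 - (-3))
  = (5 - 18, -12 + 14, 7 + 3)
  = (-13, 2, 10)

(-13, 2, 10)


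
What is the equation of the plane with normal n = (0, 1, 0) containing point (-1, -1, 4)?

The plane through P with normal n = (a, b, c) satisfies n·(r - P) = 0,
i.e. ax + by + cz = a·x₀ + b·y₀ + c·z₀.
d = 0·(-1) + 1·(-1) + 0·4
  = 0 - 1 + 0
  = -1
Equation: y = -1

y = -1


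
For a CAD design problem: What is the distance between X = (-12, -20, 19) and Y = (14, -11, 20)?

d = √[(x₂-x₁)² + (y₂-y₁)² + (z₂-z₁)²]
  = √[26² + 9² + 1²]
  = √[676 + 81 + 1]
  = √758
  ≈ 27.53

27.53


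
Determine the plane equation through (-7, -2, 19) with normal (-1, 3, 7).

The plane through P with normal n = (a, b, c) satisfies n·(r - P) = 0,
i.e. ax + by + cz = a·x₀ + b·y₀ + c·z₀.
d = (-1)·(-7) + 3·(-2) + 7·19
  = 7 - 6 + 133
  = 134
Equation: -x + 3y + 7z = 134

-x + 3y + 7z = 134


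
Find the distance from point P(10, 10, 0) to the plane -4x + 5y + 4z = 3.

distance = |a·x₀ + b·y₀ + c·z₀ - d| / √(a² + b² + c²)
  = |(-4)·10 + 5·10 + 4·0 - 3| / √((-4)² + 5² + 4²)
  = |-40 + 50 + 0 - 3| / √(16 + 25 + 16)
  = |7| / √57
  = 7 / 7.55
  ≈ 0.9272

0.9272


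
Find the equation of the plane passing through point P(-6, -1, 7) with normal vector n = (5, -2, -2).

The plane through P with normal n = (a, b, c) satisfies n·(r - P) = 0,
i.e. ax + by + cz = a·x₀ + b·y₀ + c·z₀.
d = 5·(-6) + (-2)·(-1) + (-2)·7
  = -30 + 2 - 14
  = -42
Equation: 5x - 2y - 2z = -42

5x - 2y - 2z = -42


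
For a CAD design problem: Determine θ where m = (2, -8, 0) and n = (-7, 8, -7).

m·n = 2·(-7) + (-8)·8 + 0·(-7) = -14 - 64 + 0 = -78
|m| = √(2² + (-8)² + 0²) = √68 ≈ 8.246
|n| = √((-7)² + 8² + (-7)²) = √162 ≈ 12.73
cos θ = (m·n)/(|m||n|) = -78/(8.246·12.73) ≈ -0.7432
θ = arccos(-0.7432) ≈ 138°

138°


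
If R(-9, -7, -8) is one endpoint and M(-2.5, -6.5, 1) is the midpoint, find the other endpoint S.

S = 2M - R
  = (2·(-2.5) - (-9), 2·(-6.5) - (-7), 2·1 - (-8))
  = (-5 + 9, -13 + 7, 2 + 8)
  = (4, -6, 10)

(4, -6, 10)


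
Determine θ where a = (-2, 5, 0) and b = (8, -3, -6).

a·b = (-2)·8 + 5·(-3) + 0·(-6) = -16 - 15 + 0 = -31
|a| = √((-2)² + 5² + 0²) = √29 ≈ 5.385
|b| = √(8² + (-3)² + (-6)²) = √109 ≈ 10.44
cos θ = (a·b)/(|a||b|) = -31/(5.385·10.44) ≈ -0.5514
θ = arccos(-0.5514) ≈ 123.5°

123.5°


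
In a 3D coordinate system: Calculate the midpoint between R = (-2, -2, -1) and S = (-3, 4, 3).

M = ((x₁+x₂)/2, (y₁+y₂)/2, (z₁+z₂)/2)
  = ((-2 - 3)/2, (-2 + 4)/2, (-1 + 3)/2)
  = (-5/2, 2/2, 2/2)
  = (-2.5, 1, 1)

(-2.5, 1, 1)


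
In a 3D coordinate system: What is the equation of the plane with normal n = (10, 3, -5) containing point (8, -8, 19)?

The plane through P with normal n = (a, b, c) satisfies n·(r - P) = 0,
i.e. ax + by + cz = a·x₀ + b·y₀ + c·z₀.
d = 10·8 + 3·(-8) + (-5)·19
  = 80 - 24 - 95
  = -39
Equation: 10x + 3y - 5z = -39

10x + 3y - 5z = -39


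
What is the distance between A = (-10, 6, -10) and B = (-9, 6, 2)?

d = √[(x₂-x₁)² + (y₂-y₁)² + (z₂-z₁)²]
  = √[1² + 0² + 12²]
  = √[1 + 0 + 144]
  = √145
  ≈ 12.04

12.04


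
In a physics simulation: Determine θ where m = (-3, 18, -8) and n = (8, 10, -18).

m·n = (-3)·8 + 18·10 + (-8)·(-18) = -24 + 180 + 144 = 300
|m| = √((-3)² + 18² + (-8)²) = √397 ≈ 19.92
|n| = √(8² + 10² + (-18)²) = √488 ≈ 22.09
cos θ = (m·n)/(|m||n|) = 300/(19.92·22.09) ≈ 0.6816
θ = arccos(0.6816) ≈ 47.03°

47.03°


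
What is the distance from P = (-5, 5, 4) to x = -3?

distance = |a·x₀ + b·y₀ + c·z₀ - d| / √(a² + b² + c²)
  = |1·(-5) + 0·5 + 0·4 - (-3)| / √(1² + 0² + 0²)
  = |-5 + 0 + 0 + 3| / √(1 + 0 + 0)
  = |-2| / √1
  = 2 / 1
  ≈ 2

2


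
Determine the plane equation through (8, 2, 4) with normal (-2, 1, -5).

The plane through P with normal n = (a, b, c) satisfies n·(r - P) = 0,
i.e. ax + by + cz = a·x₀ + b·y₀ + c·z₀.
d = (-2)·8 + 1·2 + (-5)·4
  = -16 + 2 - 20
  = -34
Equation: -2x + y - 5z = -34

-2x + y - 5z = -34


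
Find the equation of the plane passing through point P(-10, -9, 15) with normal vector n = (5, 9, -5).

The plane through P with normal n = (a, b, c) satisfies n·(r - P) = 0,
i.e. ax + by + cz = a·x₀ + b·y₀ + c·z₀.
d = 5·(-10) + 9·(-9) + (-5)·15
  = -50 - 81 - 75
  = -206
Equation: 5x + 9y - 5z = -206

5x + 9y - 5z = -206


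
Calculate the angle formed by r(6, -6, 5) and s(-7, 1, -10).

r·s = 6·(-7) + (-6)·1 + 5·(-10) = -42 - 6 - 50 = -98
|r| = √(6² + (-6)² + 5²) = √97 ≈ 9.849
|s| = √((-7)² + 1² + (-10)²) = √150 ≈ 12.25
cos θ = (r·s)/(|r||s|) = -98/(9.849·12.25) ≈ -0.8124
θ = arccos(-0.8124) ≈ 144.3°

144.3°


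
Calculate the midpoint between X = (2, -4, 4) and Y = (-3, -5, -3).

M = ((x₁+x₂)/2, (y₁+y₂)/2, (z₁+z₂)/2)
  = ((2 - 3)/2, (-4 - 5)/2, (4 - 3)/2)
  = (-1/2, -9/2, 1/2)
  = (-0.5, -4.5, 0.5)

(-0.5, -4.5, 0.5)


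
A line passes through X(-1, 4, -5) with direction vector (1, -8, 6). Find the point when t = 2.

P(t) = X + t·d
  = (-1 + 1·2, 4 + (-8)·2, -5 + 6·2)
  = (-1 + 2, 4 - 16, -5 + 12)
  = (1, -12, 7)

(1, -12, 7)


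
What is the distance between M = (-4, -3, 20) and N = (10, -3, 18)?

d = √[(x₂-x₁)² + (y₂-y₁)² + (z₂-z₁)²]
  = √[14² + 0² + (-2)²]
  = √[196 + 0 + 4]
  = √200
  ≈ 14.14

14.14


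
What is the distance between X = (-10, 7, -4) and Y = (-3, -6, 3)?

d = √[(x₂-x₁)² + (y₂-y₁)² + (z₂-z₁)²]
  = √[7² + (-13)² + 7²]
  = √[49 + 169 + 49]
  = √267
  ≈ 16.34

16.34


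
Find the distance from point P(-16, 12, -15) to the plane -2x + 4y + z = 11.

distance = |a·x₀ + b·y₀ + c·z₀ - d| / √(a² + b² + c²)
  = |(-2)·(-16) + 4·12 + 1·(-15) - 11| / √((-2)² + 4² + 1²)
  = |32 + 48 - 15 - 11| / √(4 + 16 + 1)
  = |54| / √21
  = 54 / 4.583
  ≈ 11.78

11.78


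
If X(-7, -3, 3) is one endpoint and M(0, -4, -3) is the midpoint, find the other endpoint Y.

Y = 2M - X
  = (2·0 - (-7), 2·(-4) - (-3), 2·(-3) - 3)
  = (0 + 7, -8 + 3, -6 - 3)
  = (7, -5, -9)

(7, -5, -9)


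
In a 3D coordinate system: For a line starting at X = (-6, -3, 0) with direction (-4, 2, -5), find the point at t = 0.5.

P(t) = X + t·d
  = (-6 + (-4)·0.5, -3 + 2·0.5, 0 + (-5)·0.5)
  = (-6 - 2, -3 + 1, 0 - 2.5)
  = (-8, -2, -2.5)

(-8, -2, -2.5)


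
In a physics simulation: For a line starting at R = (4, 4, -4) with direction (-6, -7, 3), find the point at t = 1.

P(t) = R + t·d
  = (4 + (-6)·1, 4 + (-7)·1, -4 + 3·1)
  = (4 - 6, 4 - 7, -4 + 3)
  = (-2, -3, -1)

(-2, -3, -1)


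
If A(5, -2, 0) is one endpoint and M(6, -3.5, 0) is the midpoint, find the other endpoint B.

B = 2M - A
  = (2·6 - 5, 2·(-3.5) - (-2), 2·0 - 0)
  = (12 - 5, -7 + 2, 0 + 0)
  = (7, -5, 0)

(7, -5, 0)


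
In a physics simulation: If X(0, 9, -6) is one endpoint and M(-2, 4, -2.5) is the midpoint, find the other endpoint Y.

Y = 2M - X
  = (2·(-2) - 0, 2·4 - 9, 2·(-2.5) - (-6))
  = (-4 + 0, 8 - 9, -5 + 6)
  = (-4, -1, 1)

(-4, -1, 1)


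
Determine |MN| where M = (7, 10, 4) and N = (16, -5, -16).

d = √[(x₂-x₁)² + (y₂-y₁)² + (z₂-z₁)²]
  = √[9² + (-15)² + (-20)²]
  = √[81 + 225 + 400]
  = √706
  ≈ 26.57

26.57


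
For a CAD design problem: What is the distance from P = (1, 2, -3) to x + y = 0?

distance = |a·x₀ + b·y₀ + c·z₀ - d| / √(a² + b² + c²)
  = |1·1 + 1·2 + 0·(-3) - 0| / √(1² + 1² + 0²)
  = |1 + 2 + 0 + 0| / √(1 + 1 + 0)
  = |3| / √2
  = 3 / 1.414
  ≈ 2.121

2.121


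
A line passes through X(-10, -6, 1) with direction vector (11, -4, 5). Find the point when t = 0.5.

P(t) = X + t·d
  = (-10 + 11·0.5, -6 + (-4)·0.5, 1 + 5·0.5)
  = (-10 + 5.5, -6 - 2, 1 + 2.5)
  = (-4.5, -8, 3.5)

(-4.5, -8, 3.5)


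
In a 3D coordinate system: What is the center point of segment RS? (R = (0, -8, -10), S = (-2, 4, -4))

M = ((x₁+x₂)/2, (y₁+y₂)/2, (z₁+z₂)/2)
  = ((0 - 2)/2, (-8 + 4)/2, (-10 - 4)/2)
  = (-2/2, -4/2, -14/2)
  = (-1, -2, -7)

(-1, -2, -7)


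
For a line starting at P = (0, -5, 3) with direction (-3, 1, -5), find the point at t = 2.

P(t) = P + t·d
  = (0 + (-3)·2, -5 + 1·2, 3 + (-5)·2)
  = (0 - 6, -5 + 2, 3 - 10)
  = (-6, -3, -7)

(-6, -3, -7)


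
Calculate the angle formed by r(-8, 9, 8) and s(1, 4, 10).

r·s = (-8)·1 + 9·4 + 8·10 = -8 + 36 + 80 = 108
|r| = √((-8)² + 9² + 8²) = √209 ≈ 14.46
|s| = √(1² + 4² + 10²) = √117 ≈ 10.82
cos θ = (r·s)/(|r||s|) = 108/(14.46·10.82) ≈ 0.6906
θ = arccos(0.6906) ≈ 46.32°

46.32°


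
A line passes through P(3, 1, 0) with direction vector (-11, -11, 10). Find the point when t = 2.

P(t) = P + t·d
  = (3 + (-11)·2, 1 + (-11)·2, 0 + 10·2)
  = (3 - 22, 1 - 22, 0 + 20)
  = (-19, -21, 20)

(-19, -21, 20)


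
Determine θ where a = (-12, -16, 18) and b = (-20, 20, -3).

a·b = (-12)·(-20) + (-16)·20 + 18·(-3) = 240 - 320 - 54 = -134
|a| = √((-12)² + (-16)² + 18²) = √724 ≈ 26.91
|b| = √((-20)² + 20² + (-3)²) = √809 ≈ 28.44
cos θ = (a·b)/(|a||b|) = -134/(26.91·28.44) ≈ -0.1751
θ = arccos(-0.1751) ≈ 100.1°

100.1°


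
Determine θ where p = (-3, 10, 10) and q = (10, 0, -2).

p·q = (-3)·10 + 10·0 + 10·(-2) = -30 + 0 - 20 = -50
|p| = √((-3)² + 10² + 10²) = √209 ≈ 14.46
|q| = √(10² + 0² + (-2)²) = √104 ≈ 10.2
cos θ = (p·q)/(|p||q|) = -50/(14.46·10.2) ≈ -0.3391
θ = arccos(-0.3391) ≈ 109.8°

109.8°


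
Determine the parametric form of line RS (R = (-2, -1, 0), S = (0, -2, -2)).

Direction vector d = S - R = (0 + 2, -2 + 1, -2 + 0) = (2, -1, -2)
Parametric form r = R + t·d:
x = -2 + 2t, y = -1 - t, z = 0 - 2t

x = -2 + 2t, y = -1 - t, z = 0 - 2t


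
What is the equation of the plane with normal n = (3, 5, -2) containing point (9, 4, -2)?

The plane through P with normal n = (a, b, c) satisfies n·(r - P) = 0,
i.e. ax + by + cz = a·x₀ + b·y₀ + c·z₀.
d = 3·9 + 5·4 + (-2)·(-2)
  = 27 + 20 + 4
  = 51
Equation: 3x + 5y - 2z = 51

3x + 5y - 2z = 51


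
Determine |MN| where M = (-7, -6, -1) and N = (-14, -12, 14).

d = √[(x₂-x₁)² + (y₂-y₁)² + (z₂-z₁)²]
  = √[(-7)² + (-6)² + 15²]
  = √[49 + 36 + 225]
  = √310
  ≈ 17.61

17.61


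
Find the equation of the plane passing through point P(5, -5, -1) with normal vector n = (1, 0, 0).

The plane through P with normal n = (a, b, c) satisfies n·(r - P) = 0,
i.e. ax + by + cz = a·x₀ + b·y₀ + c·z₀.
d = 1·5 + 0·(-5) + 0·(-1)
  = 5 + 0 + 0
  = 5
Equation: x = 5

x = 5


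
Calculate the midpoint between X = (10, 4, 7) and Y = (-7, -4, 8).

M = ((x₁+x₂)/2, (y₁+y₂)/2, (z₁+z₂)/2)
  = ((10 - 7)/2, (4 - 4)/2, (7 + 8)/2)
  = (3/2, 0/2, 15/2)
  = (1.5, 0, 7.5)

(1.5, 0, 7.5)


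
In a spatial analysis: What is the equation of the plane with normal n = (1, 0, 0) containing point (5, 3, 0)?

The plane through P with normal n = (a, b, c) satisfies n·(r - P) = 0,
i.e. ax + by + cz = a·x₀ + b·y₀ + c·z₀.
d = 1·5 + 0·3 + 0·0
  = 5 + 0 + 0
  = 5
Equation: x = 5

x = 5


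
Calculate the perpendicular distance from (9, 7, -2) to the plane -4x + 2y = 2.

distance = |a·x₀ + b·y₀ + c·z₀ - d| / √(a² + b² + c²)
  = |(-4)·9 + 2·7 + 0·(-2) - 2| / √((-4)² + 2² + 0²)
  = |-36 + 14 + 0 - 2| / √(16 + 4 + 0)
  = |-24| / √20
  = 24 / 4.472
  ≈ 5.367

5.367


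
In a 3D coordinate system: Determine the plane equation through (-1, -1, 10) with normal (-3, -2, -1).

The plane through P with normal n = (a, b, c) satisfies n·(r - P) = 0,
i.e. ax + by + cz = a·x₀ + b·y₀ + c·z₀.
d = (-3)·(-1) + (-2)·(-1) + (-1)·10
  = 3 + 2 - 10
  = -5
Equation: -3x - 2y - z = -5

-3x - 2y - z = -5


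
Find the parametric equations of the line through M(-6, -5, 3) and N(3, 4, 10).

Direction vector d = N - M = (3 + 6, 4 + 5, 10 - 3) = (9, 9, 7)
Parametric form r = M + t·d:
x = -6 + 9t, y = -5 + 9t, z = 3 + 7t

x = -6 + 9t, y = -5 + 9t, z = 3 + 7t


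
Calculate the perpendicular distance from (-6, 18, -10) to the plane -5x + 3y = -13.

distance = |a·x₀ + b·y₀ + c·z₀ - d| / √(a² + b² + c²)
  = |(-5)·(-6) + 3·18 + 0·(-10) - (-13)| / √((-5)² + 3² + 0²)
  = |30 + 54 + 0 + 13| / √(25 + 9 + 0)
  = |97| / √34
  = 97 / 5.831
  ≈ 16.64

16.64


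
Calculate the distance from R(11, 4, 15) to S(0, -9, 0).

d = √[(x₂-x₁)² + (y₂-y₁)² + (z₂-z₁)²]
  = √[(-11)² + (-13)² + (-15)²]
  = √[121 + 169 + 225]
  = √515
  ≈ 22.69

22.69


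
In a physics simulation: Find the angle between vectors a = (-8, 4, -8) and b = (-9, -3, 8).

a·b = (-8)·(-9) + 4·(-3) + (-8)·8 = 72 - 12 - 64 = -4
|a| = √((-8)² + 4² + (-8)²) = √144 ≈ 12
|b| = √((-9)² + (-3)² + 8²) = √154 ≈ 12.41
cos θ = (a·b)/(|a||b|) = -4/(12·12.41) ≈ -0.02686
θ = arccos(-0.02686) ≈ 91.54°

91.54°


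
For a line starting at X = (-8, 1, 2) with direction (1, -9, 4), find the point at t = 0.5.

P(t) = X + t·d
  = (-8 + 1·0.5, 1 + (-9)·0.5, 2 + 4·0.5)
  = (-8 + 0.5, 1 - 4.5, 2 + 2)
  = (-7.5, -3.5, 4)

(-7.5, -3.5, 4)


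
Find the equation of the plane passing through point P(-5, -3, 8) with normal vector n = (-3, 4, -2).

The plane through P with normal n = (a, b, c) satisfies n·(r - P) = 0,
i.e. ax + by + cz = a·x₀ + b·y₀ + c·z₀.
d = (-3)·(-5) + 4·(-3) + (-2)·8
  = 15 - 12 - 16
  = -13
Equation: -3x + 4y - 2z = -13

-3x + 4y - 2z = -13


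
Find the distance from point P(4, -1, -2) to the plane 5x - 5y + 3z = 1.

distance = |a·x₀ + b·y₀ + c·z₀ - d| / √(a² + b² + c²)
  = |5·4 + (-5)·(-1) + 3·(-2) - 1| / √(5² + (-5)² + 3²)
  = |20 + 5 - 6 - 1| / √(25 + 25 + 9)
  = |18| / √59
  = 18 / 7.681
  ≈ 2.343

2.343


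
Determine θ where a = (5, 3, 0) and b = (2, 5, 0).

a·b = 5·2 + 3·5 + 0·0 = 10 + 15 + 0 = 25
|a| = √(5² + 3² + 0²) = √34 ≈ 5.831
|b| = √(2² + 5² + 0²) = √29 ≈ 5.385
cos θ = (a·b)/(|a||b|) = 25/(5.831·5.385) ≈ 0.7962
θ = arccos(0.7962) ≈ 37.23°

37.23°


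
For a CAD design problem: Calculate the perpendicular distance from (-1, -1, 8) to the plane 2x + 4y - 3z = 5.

distance = |a·x₀ + b·y₀ + c·z₀ - d| / √(a² + b² + c²)
  = |2·(-1) + 4·(-1) + (-3)·8 - 5| / √(2² + 4² + (-3)²)
  = |-2 - 4 - 24 - 5| / √(4 + 16 + 9)
  = |-35| / √29
  = 35 / 5.385
  ≈ 6.499

6.499


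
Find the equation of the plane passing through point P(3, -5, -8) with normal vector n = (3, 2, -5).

The plane through P with normal n = (a, b, c) satisfies n·(r - P) = 0,
i.e. ax + by + cz = a·x₀ + b·y₀ + c·z₀.
d = 3·3 + 2·(-5) + (-5)·(-8)
  = 9 - 10 + 40
  = 39
Equation: 3x + 2y - 5z = 39

3x + 2y - 5z = 39


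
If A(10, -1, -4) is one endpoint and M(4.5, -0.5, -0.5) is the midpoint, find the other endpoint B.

B = 2M - A
  = (2·4.5 - 10, 2·(-0.5) - (-1), 2·(-0.5) - (-4))
  = (9 - 10, -1 + 1, -1 + 4)
  = (-1, 0, 3)

(-1, 0, 3)


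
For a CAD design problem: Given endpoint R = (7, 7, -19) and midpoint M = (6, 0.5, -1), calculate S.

S = 2M - R
  = (2·6 - 7, 2·0.5 - 7, 2·(-1) - (-19))
  = (12 - 7, 1 - 7, -2 + 19)
  = (5, -6, 17)

(5, -6, 17)


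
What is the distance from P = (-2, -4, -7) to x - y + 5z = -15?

distance = |a·x₀ + b·y₀ + c·z₀ - d| / √(a² + b² + c²)
  = |1·(-2) + (-1)·(-4) + 5·(-7) - (-15)| / √(1² + (-1)² + 5²)
  = |-2 + 4 - 35 + 15| / √(1 + 1 + 25)
  = |-18| / √27
  = 18 / 5.196
  ≈ 3.464

3.464


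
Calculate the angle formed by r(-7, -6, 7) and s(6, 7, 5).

r·s = (-7)·6 + (-6)·7 + 7·5 = -42 - 42 + 35 = -49
|r| = √((-7)² + (-6)² + 7²) = √134 ≈ 11.58
|s| = √(6² + 7² + 5²) = √110 ≈ 10.49
cos θ = (r·s)/(|r||s|) = -49/(11.58·10.49) ≈ -0.4036
θ = arccos(-0.4036) ≈ 113.8°

113.8°


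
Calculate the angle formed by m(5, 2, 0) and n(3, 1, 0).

m·n = 5·3 + 2·1 + 0·0 = 15 + 2 + 0 = 17
|m| = √(5² + 2² + 0²) = √29 ≈ 5.385
|n| = √(3² + 1² + 0²) = √10 ≈ 3.162
cos θ = (m·n)/(|m||n|) = 17/(5.385·3.162) ≈ 0.9983
θ = arccos(0.9983) ≈ 3.366°

3.366°


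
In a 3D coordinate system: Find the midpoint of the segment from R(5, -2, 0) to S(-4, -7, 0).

M = ((x₁+x₂)/2, (y₁+y₂)/2, (z₁+z₂)/2)
  = ((5 - 4)/2, (-2 - 7)/2, (0 + 0)/2)
  = (1/2, -9/2, 0/2)
  = (0.5, -4.5, 0)

(0.5, -4.5, 0)


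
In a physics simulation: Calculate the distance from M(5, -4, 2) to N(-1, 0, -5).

d = √[(x₂-x₁)² + (y₂-y₁)² + (z₂-z₁)²]
  = √[(-6)² + 4² + (-7)²]
  = √[36 + 16 + 49]
  = √101
  ≈ 10.05

10.05


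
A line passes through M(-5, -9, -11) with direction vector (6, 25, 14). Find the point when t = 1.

P(t) = M + t·d
  = (-5 + 6·1, -9 + 25·1, -11 + 14·1)
  = (-5 + 6, -9 + 25, -11 + 14)
  = (1, 16, 3)

(1, 16, 3)


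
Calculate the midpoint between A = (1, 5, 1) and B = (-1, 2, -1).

M = ((x₁+x₂)/2, (y₁+y₂)/2, (z₁+z₂)/2)
  = ((1 - 1)/2, (5 + 2)/2, (1 - 1)/2)
  = (0/2, 7/2, 0/2)
  = (0, 3.5, 0)

(0, 3.5, 0)


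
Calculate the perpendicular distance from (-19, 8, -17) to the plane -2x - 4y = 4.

distance = |a·x₀ + b·y₀ + c·z₀ - d| / √(a² + b² + c²)
  = |(-2)·(-19) + (-4)·8 + 0·(-17) - 4| / √((-2)² + (-4)² + 0²)
  = |38 - 32 + 0 - 4| / √(4 + 16 + 0)
  = |2| / √20
  = 2 / 4.472
  ≈ 0.4472

0.4472


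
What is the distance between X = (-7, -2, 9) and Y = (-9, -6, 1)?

d = √[(x₂-x₁)² + (y₂-y₁)² + (z₂-z₁)²]
  = √[(-2)² + (-4)² + (-8)²]
  = √[4 + 16 + 64]
  = √84
  ≈ 9.165

9.165


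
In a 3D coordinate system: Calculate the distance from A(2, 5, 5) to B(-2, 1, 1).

d = √[(x₂-x₁)² + (y₂-y₁)² + (z₂-z₁)²]
  = √[(-4)² + (-4)² + (-4)²]
  = √[16 + 16 + 16]
  = √48
  ≈ 6.928

6.928


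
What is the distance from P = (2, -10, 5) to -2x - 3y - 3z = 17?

distance = |a·x₀ + b·y₀ + c·z₀ - d| / √(a² + b² + c²)
  = |(-2)·2 + (-3)·(-10) + (-3)·5 - 17| / √((-2)² + (-3)² + (-3)²)
  = |-4 + 30 - 15 - 17| / √(4 + 9 + 9)
  = |-6| / √22
  = 6 / 4.69
  ≈ 1.279

1.279


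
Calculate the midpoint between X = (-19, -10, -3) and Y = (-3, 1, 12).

M = ((x₁+x₂)/2, (y₁+y₂)/2, (z₁+z₂)/2)
  = ((-19 - 3)/2, (-10 + 1)/2, (-3 + 12)/2)
  = (-22/2, -9/2, 9/2)
  = (-11, -4.5, 4.5)

(-11, -4.5, 4.5)


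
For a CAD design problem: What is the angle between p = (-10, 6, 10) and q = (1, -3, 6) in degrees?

p·q = (-10)·1 + 6·(-3) + 10·6 = -10 - 18 + 60 = 32
|p| = √((-10)² + 6² + 10²) = √236 ≈ 15.36
|q| = √(1² + (-3)² + 6²) = √46 ≈ 6.782
cos θ = (p·q)/(|p||q|) = 32/(15.36·6.782) ≈ 0.3071
θ = arccos(0.3071) ≈ 72.11°

72.11°


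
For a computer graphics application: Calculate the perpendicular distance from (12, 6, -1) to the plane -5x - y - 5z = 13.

distance = |a·x₀ + b·y₀ + c·z₀ - d| / √(a² + b² + c²)
  = |(-5)·12 + (-1)·6 + (-5)·(-1) - 13| / √((-5)² + (-1)² + (-5)²)
  = |-60 - 6 + 5 - 13| / √(25 + 1 + 25)
  = |-74| / √51
  = 74 / 7.141
  ≈ 10.36

10.36


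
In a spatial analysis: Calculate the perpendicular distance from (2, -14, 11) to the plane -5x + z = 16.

distance = |a·x₀ + b·y₀ + c·z₀ - d| / √(a² + b² + c²)
  = |(-5)·2 + 0·(-14) + 1·11 - 16| / √((-5)² + 0² + 1²)
  = |-10 + 0 + 11 - 16| / √(25 + 0 + 1)
  = |-15| / √26
  = 15 / 5.099
  ≈ 2.942

2.942


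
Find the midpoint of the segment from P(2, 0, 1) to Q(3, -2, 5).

M = ((x₁+x₂)/2, (y₁+y₂)/2, (z₁+z₂)/2)
  = ((2 + 3)/2, (0 - 2)/2, (1 + 5)/2)
  = (5/2, -2/2, 6/2)
  = (2.5, -1, 3)

(2.5, -1, 3)


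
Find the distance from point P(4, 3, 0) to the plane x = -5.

distance = |a·x₀ + b·y₀ + c·z₀ - d| / √(a² + b² + c²)
  = |1·4 + 0·3 + 0·0 - (-5)| / √(1² + 0² + 0²)
  = |4 + 0 + 0 + 5| / √(1 + 0 + 0)
  = |9| / √1
  = 9 / 1
  ≈ 9

9


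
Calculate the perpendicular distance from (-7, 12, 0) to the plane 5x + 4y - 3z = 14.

distance = |a·x₀ + b·y₀ + c·z₀ - d| / √(a² + b² + c²)
  = |5·(-7) + 4·12 + (-3)·0 - 14| / √(5² + 4² + (-3)²)
  = |-35 + 48 + 0 - 14| / √(25 + 16 + 9)
  = |-1| / √50
  = 1 / 7.071
  ≈ 0.1414

0.1414


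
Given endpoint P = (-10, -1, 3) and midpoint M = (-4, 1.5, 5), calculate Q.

Q = 2M - P
  = (2·(-4) - (-10), 2·1.5 - (-1), 2·5 - 3)
  = (-8 + 10, 3 + 1, 10 - 3)
  = (2, 4, 7)

(2, 4, 7)


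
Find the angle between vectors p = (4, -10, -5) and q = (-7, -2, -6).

p·q = 4·(-7) + (-10)·(-2) + (-5)·(-6) = -28 + 20 + 30 = 22
|p| = √(4² + (-10)² + (-5)²) = √141 ≈ 11.87
|q| = √((-7)² + (-2)² + (-6)²) = √89 ≈ 9.434
cos θ = (p·q)/(|p||q|) = 22/(11.87·9.434) ≈ 0.1964
θ = arccos(0.1964) ≈ 78.67°

78.67°


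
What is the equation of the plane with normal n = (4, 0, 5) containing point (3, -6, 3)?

The plane through P with normal n = (a, b, c) satisfies n·(r - P) = 0,
i.e. ax + by + cz = a·x₀ + b·y₀ + c·z₀.
d = 4·3 + 0·(-6) + 5·3
  = 12 + 0 + 15
  = 27
Equation: 4x + 5z = 27

4x + 5z = 27


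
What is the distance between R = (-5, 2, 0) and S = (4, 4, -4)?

d = √[(x₂-x₁)² + (y₂-y₁)² + (z₂-z₁)²]
  = √[9² + 2² + (-4)²]
  = √[81 + 4 + 16]
  = √101
  ≈ 10.05

10.05


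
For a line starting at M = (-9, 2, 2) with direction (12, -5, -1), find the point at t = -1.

P(t) = M + t·d
  = (-9 + 12·(-1), 2 + (-5)·(-1), 2 + (-1)·(-1))
  = (-9 - 12, 2 + 5, 2 + 1)
  = (-21, 7, 3)

(-21, 7, 3)


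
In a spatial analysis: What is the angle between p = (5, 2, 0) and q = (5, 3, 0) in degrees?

p·q = 5·5 + 2·3 + 0·0 = 25 + 6 + 0 = 31
|p| = √(5² + 2² + 0²) = √29 ≈ 5.385
|q| = √(5² + 3² + 0²) = √34 ≈ 5.831
cos θ = (p·q)/(|p||q|) = 31/(5.385·5.831) ≈ 0.9872
θ = arccos(0.9872) ≈ 9.162°

9.162°


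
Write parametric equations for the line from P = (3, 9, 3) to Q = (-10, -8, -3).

Direction vector d = Q - P = (-10 - 3, -8 - 9, -3 - 3) = (-13, -17, -6)
Parametric form r = P + t·d:
x = 3 - 13t, y = 9 - 17t, z = 3 - 6t

x = 3 - 13t, y = 9 - 17t, z = 3 - 6t


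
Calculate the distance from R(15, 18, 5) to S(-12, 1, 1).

d = √[(x₂-x₁)² + (y₂-y₁)² + (z₂-z₁)²]
  = √[(-27)² + (-17)² + (-4)²]
  = √[729 + 289 + 16]
  = √1034
  ≈ 32.16

32.16


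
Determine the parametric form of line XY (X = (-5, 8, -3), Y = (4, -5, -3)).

Direction vector d = Y - X = (4 + 5, -5 - 8, -3 + 3) = (9, -13, 0)
Parametric form r = X + t·d:
x = -5 + 9t, y = 8 - 13t, z = -3

x = -5 + 9t, y = 8 - 13t, z = -3
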